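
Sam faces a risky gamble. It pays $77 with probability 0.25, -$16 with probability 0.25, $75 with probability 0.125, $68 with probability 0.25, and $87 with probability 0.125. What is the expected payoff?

$52.50

EV = 0.25 × 77 + 0.25 × (-16) + 0.125 × 75 + 0.25 × 68 + 0.125 × 87 = 19.25 − 4 + 9.375 + 17 + 10.875 = 52.5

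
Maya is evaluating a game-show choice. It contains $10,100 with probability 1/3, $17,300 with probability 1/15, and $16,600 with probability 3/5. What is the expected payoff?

$14,480

EV = 1/3 × 10100 + 1/15 × 17300 + 3/5 × 16600 = 3366.6667 + 1153.3333 + 9960 = 14480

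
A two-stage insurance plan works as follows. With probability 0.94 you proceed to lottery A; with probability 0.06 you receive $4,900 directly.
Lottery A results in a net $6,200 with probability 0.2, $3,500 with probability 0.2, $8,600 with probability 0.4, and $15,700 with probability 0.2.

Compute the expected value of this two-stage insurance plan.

EV(A) = 0.2 × 6200 + 0.2 × 3500 + 0.4 × 8600 + 0.2 × 15700 = 1240 + 700 + 3440 + 3140 = 8520
Branch B: 4900 (certain)
Overall = 0.94 × 8520 + 0.06 × 4900 = 8008.8 + 294 = 8302.8

$8,302.80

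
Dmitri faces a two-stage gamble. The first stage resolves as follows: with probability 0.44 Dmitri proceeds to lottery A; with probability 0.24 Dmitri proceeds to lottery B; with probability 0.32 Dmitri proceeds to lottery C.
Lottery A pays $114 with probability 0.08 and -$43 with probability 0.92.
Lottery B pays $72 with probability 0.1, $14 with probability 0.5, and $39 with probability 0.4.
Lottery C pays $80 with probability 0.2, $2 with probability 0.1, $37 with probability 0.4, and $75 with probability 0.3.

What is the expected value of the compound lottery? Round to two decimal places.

$10.88

EV(A) = 0.08 × 114 + 0.92 × (-43) = 9.12 − 39.56 = -30.44
EV(B) = 0.1 × 72 + 0.5 × 14 + 0.4 × 39 = 7.2 + 7 + 15.6 = 29.8
EV(C) = 0.2 × 80 + 0.1 × 2 + 0.4 × 37 + 0.3 × 75 = 16 + 0.2 + 14.8 + 22.5 = 53.5
Overall = 0.44 × (-30.44) + 0.24 × 29.8 + 0.32 × 53.5 = -13.3936 + 7.152 + 17.12 = 10.8784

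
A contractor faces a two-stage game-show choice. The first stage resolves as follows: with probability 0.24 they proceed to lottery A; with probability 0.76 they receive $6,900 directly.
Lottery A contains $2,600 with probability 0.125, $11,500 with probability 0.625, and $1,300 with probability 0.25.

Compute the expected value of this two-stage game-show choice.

$7,125

EV(A) = 0.125 × 2600 + 0.625 × 11500 + 0.25 × 1300 = 325 + 7187.5 + 325 = 7837.5
Branch B: 6900 (certain)
Overall = 0.24 × 7837.5 + 0.76 × 6900 = 1881 + 5244 = 7125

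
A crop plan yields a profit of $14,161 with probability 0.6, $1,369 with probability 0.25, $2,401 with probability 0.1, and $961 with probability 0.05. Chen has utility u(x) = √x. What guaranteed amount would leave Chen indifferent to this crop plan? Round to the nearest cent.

E[u] = 0.6·√14161 + 0.25·√1369 + 0.1·√2401 + 0.05·√961 = 0.6·119 + 0.25·37 + 0.1·49 + 0.05·31 = 87.1
CE = (87.1)² = 7586.41

$7,586.41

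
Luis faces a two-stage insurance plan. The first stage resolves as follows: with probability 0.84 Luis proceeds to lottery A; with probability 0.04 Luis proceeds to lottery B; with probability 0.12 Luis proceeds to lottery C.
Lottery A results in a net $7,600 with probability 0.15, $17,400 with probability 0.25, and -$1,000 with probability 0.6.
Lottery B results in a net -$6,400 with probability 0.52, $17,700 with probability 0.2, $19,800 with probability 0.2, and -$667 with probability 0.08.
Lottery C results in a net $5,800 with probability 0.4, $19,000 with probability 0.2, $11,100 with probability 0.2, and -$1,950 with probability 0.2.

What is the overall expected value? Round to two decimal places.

EV(A) = 0.15 × 7600 + 0.25 × 17400 + 0.6 × (-1000) = 1140 + 4350 − 600 = 4890
EV(B) = 0.52 × (-6400) + 0.2 × 17700 + 0.2 × 19800 + 0.08 × (-667) = -3328 + 3540 + 3960 − 53.36 = 4118.64
EV(C) = 0.4 × 5800 + 0.2 × 19000 + 0.2 × 11100 + 0.2 × (-1950) = 2320 + 3800 + 2220 − 390 = 7950
Overall = 0.84 × 4890 + 0.04 × 4118.64 + 0.12 × 7950 = 4107.6 + 164.7456 + 954 = 5226.3456

$5,226.35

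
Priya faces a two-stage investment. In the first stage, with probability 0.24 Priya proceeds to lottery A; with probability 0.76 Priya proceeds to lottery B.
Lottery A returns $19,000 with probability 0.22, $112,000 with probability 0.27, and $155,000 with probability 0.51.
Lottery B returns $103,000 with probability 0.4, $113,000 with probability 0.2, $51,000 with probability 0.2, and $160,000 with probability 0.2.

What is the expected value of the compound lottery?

EV(A) = 0.22 × 19000 + 0.27 × 112000 + 0.51 × 155000 = 4180 + 30240 + 79050 = 113470
EV(B) = 0.4 × 103000 + 0.2 × 113000 + 0.2 × 51000 + 0.2 × 160000 = 41200 + 22600 + 10200 + 32000 = 106000
Overall = 0.24 × 113470 + 0.76 × 106000 = 27232.8 + 80560 = 107792.8

$107,792.80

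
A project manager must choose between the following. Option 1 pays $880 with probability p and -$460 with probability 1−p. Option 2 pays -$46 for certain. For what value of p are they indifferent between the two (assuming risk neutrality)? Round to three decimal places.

p·880 + (1−p)·(-460) = -46
1340p − 460 = -46
p = (-46 + 460) / 1340

p = 0.309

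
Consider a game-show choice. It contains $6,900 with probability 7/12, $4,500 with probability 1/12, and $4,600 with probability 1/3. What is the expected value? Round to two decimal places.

EV = 7/12 × 6900 + 1/12 × 4500 + 1/3 × 4600 = 4025 + 375 + 1533.3333 = 5933.3333

$5,933.33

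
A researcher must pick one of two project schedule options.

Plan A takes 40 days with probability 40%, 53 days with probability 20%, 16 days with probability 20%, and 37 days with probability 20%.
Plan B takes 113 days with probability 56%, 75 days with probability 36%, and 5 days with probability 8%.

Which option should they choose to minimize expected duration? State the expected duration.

Plan A (37.2 days)

Plan A = 0.4 × 40 + 0.2 × 53 + 0.2 × 16 + 0.2 × 37 = 16 + 10.6 + 3.2 + 7.4 = 37.2
Plan B = 0.56 × 113 + 0.36 × 75 + 0.08 × 5 = 63.28 + 27 + 0.4 = 90.68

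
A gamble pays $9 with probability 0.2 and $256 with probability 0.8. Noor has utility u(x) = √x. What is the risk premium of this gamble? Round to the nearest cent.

E[u] = 0.2·√9 + 0.8·√256 = 0.2·3 + 0.8·16 = 13.4
CE = (13.4)² = 179.56
Risk premium = EV − CE = 206.6 − 179.56 = 27.04

$27.04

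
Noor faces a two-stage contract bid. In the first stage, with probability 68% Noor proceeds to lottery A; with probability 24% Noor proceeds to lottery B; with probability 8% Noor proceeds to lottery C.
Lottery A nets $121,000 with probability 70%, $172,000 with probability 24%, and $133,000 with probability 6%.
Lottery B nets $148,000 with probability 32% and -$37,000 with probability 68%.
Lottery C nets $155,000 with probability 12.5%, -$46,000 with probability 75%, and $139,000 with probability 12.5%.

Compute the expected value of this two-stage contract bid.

$96,600.80

EV(A) = 0.7 × 121000 + 0.24 × 172000 + 0.06 × 133000 = 84700 + 41280 + 7980 = 133960
EV(B) = 0.32 × 148000 + 0.68 × (-37000) = 47360 − 25160 = 22200
EV(C) = 0.125 × 155000 + 0.75 × (-46000) + 0.125 × 139000 = 19375 − 34500 + 17375 = 2250
Overall = 0.68 × 133960 + 0.24 × 22200 + 0.08 × 2250 = 91092.8 + 5328 + 180 = 96600.8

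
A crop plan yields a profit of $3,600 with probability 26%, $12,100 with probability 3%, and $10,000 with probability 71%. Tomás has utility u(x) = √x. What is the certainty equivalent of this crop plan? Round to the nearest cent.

E[u] = 0.26·√3600 + 0.03·√12100 + 0.71·√10000 = 0.26·60 + 0.03·110 + 0.71·100 = 89.9
CE = (89.9)² = 8082.01

$8,082.01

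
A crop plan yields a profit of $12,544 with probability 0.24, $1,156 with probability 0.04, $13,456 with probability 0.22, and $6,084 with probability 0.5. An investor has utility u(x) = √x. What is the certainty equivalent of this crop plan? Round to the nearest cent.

E[u] = 0.24·√12544 + 0.04·√1156 + 0.22·√13456 + 0.5·√6084 = 0.24·112 + 0.04·34 + 0.22·116 + 0.5·78 = 92.76
CE = (92.76)² = 8604.4176

$8,604.42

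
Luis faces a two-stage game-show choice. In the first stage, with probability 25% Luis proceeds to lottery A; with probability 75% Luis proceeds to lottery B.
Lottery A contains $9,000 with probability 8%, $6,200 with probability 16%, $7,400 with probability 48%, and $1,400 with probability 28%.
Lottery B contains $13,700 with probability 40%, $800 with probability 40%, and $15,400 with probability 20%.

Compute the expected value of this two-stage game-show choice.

$8,074

EV(A) = 0.08 × 9000 + 0.16 × 6200 + 0.48 × 7400 + 0.28 × 1400 = 720 + 992 + 3552 + 392 = 5656
EV(B) = 0.4 × 13700 + 0.4 × 800 + 0.2 × 15400 = 5480 + 320 + 3080 = 8880
Overall = 0.25 × 5656 + 0.75 × 8880 = 1414 + 6660 = 8074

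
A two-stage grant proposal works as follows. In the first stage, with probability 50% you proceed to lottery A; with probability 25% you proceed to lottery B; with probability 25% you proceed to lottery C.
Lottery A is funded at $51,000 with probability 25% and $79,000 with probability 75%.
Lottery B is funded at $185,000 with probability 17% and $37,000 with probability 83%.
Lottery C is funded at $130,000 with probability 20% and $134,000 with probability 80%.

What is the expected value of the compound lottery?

EV(A) = 0.25 × 51000 + 0.75 × 79000 = 12750 + 59250 = 72000
EV(B) = 0.17 × 185000 + 0.83 × 37000 = 31450 + 30710 = 62160
EV(C) = 0.2 × 130000 + 0.8 × 134000 = 26000 + 107200 = 133200
Overall = 0.5 × 72000 + 0.25 × 62160 + 0.25 × 133200 = 36000 + 15540 + 33300 = 84840

$84,840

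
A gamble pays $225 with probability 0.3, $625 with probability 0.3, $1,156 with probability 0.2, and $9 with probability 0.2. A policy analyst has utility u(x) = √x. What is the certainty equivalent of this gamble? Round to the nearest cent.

E[u] = 0.3·√225 + 0.3·√625 + 0.2·√1156 + 0.2·√9 = 0.3·15 + 0.3·25 + 0.2·34 + 0.2·3 = 19.4
CE = (19.4)² = 376.36

$376.36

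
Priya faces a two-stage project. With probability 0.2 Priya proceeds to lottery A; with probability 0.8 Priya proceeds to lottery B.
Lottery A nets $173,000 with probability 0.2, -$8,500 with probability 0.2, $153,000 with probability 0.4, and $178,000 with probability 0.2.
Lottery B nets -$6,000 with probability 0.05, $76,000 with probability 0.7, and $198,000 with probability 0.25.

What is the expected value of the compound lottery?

$107,860

EV(A) = 0.2 × 173000 + 0.2 × (-8500) + 0.4 × 153000 + 0.2 × 178000 = 34600 − 1700 + 61200 + 35600 = 129700
EV(B) = 0.05 × (-6000) + 0.7 × 76000 + 0.25 × 198000 = -300 + 53200 + 49500 = 102400
Overall = 0.2 × 129700 + 0.8 × 102400 = 25940 + 81920 = 107860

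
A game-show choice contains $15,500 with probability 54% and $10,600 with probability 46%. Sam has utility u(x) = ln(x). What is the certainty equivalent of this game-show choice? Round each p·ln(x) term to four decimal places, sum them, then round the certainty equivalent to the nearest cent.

E[u] = 0.54·ln(15500) + 0.46·ln(10600) = 5.2102 + 4.2636 = 9.4738
CE = e^9.4738 ≈ 13014.25

$13,014.25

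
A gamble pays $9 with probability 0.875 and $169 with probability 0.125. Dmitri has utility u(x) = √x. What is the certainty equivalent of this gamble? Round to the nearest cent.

$18.06

E[u] = 0.875·√9 + 0.125·√169 = 0.875·3 + 0.125·13 = 4.25
CE = (4.25)² = 18.0625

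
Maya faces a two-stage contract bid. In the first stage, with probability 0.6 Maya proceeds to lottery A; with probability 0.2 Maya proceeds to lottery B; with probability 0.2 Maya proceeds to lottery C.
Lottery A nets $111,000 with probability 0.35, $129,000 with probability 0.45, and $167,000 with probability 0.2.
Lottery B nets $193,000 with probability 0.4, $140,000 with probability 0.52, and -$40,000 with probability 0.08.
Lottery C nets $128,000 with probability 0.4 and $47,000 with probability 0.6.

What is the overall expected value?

EV(A) = 0.35 × 111000 + 0.45 × 129000 + 0.2 × 167000 = 38850 + 58050 + 33400 = 130300
EV(B) = 0.4 × 193000 + 0.52 × 140000 + 0.08 × (-40000) = 77200 + 72800 − 3200 = 146800
EV(C) = 0.4 × 128000 + 0.6 × 47000 = 51200 + 28200 = 79400
Overall = 0.6 × 130300 + 0.2 × 146800 + 0.2 × 79400 = 78180 + 29360 + 15880 = 123420

$123,420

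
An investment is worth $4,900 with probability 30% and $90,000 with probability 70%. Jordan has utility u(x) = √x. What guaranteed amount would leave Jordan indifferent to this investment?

E[u] = 0.3·√4900 + 0.7·√90000 = 0.3·70 + 0.7·300 = 231
CE = (231)² = 53361

$53,361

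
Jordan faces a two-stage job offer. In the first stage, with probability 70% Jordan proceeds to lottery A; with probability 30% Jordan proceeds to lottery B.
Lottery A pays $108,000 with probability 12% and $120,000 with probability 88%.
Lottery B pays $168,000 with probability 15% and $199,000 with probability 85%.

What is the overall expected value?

EV(A) = 0.12 × 108000 + 0.88 × 120000 = 12960 + 105600 = 118560
EV(B) = 0.15 × 168000 + 0.85 × 199000 = 25200 + 169150 = 194350
Overall = 0.7 × 118560 + 0.3 × 194350 = 82992 + 58305 = 141297

$141,297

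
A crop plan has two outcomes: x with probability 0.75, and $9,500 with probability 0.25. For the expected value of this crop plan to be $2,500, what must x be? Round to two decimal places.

0.75·x + 0.25·9500 = 2500
0.75·x = 2500 − 2375 = 125
x = 125 / 0.75 = 166.6667

x = $166.67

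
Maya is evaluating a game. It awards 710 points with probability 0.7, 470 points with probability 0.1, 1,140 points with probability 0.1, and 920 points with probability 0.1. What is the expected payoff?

750 points

EV = 0.7 × 710 + 0.1 × 470 + 0.1 × 1140 + 0.1 × 920 = 497 + 47 + 114 + 92 = 750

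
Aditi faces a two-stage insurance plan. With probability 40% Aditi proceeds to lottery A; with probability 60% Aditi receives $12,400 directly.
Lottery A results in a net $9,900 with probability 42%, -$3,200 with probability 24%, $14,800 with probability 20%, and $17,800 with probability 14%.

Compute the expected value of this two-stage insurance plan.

EV(A) = 0.42 × 9900 + 0.24 × (-3200) + 0.2 × 14800 + 0.14 × 17800 = 4158 − 768 + 2960 + 2492 = 8842
Branch B: 12400 (certain)
Overall = 0.4 × 8842 + 0.6 × 12400 = 3536.8 + 7440 = 10976.8

$10,976.80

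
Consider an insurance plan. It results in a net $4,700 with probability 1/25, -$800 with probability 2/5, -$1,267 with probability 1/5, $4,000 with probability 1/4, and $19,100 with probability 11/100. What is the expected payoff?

$2,715.60

EV = 1/25 × 4700 + 2/5 × (-800) + 1/5 × (-1267) + 1/4 × 4000 + 11/100 × 19100 = 188 − 320 − 253.4 + 1000 + 2101 = 2715.6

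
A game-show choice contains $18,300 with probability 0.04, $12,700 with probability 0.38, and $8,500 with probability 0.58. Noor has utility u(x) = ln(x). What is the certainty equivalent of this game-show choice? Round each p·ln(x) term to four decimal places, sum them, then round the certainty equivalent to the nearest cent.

E[u] = 0.04·ln(18300) + 0.38·ln(12700) + 0.58·ln(8500) = 0.3926 + 3.5908 + 5.2477 = 9.2311
CE = e^9.2311 ≈ 10209.77

$10,209.77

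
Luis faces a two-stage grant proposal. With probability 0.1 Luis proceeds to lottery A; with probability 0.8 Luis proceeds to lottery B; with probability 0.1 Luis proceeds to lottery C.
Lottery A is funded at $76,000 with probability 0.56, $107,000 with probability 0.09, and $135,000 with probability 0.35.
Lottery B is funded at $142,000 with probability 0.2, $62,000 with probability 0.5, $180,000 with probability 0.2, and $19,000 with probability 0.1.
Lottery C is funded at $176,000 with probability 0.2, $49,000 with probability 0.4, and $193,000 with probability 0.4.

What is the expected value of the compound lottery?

$100,984

EV(A) = 0.56 × 76000 + 0.09 × 107000 + 0.35 × 135000 = 42560 + 9630 + 47250 = 99440
EV(B) = 0.2 × 142000 + 0.5 × 62000 + 0.2 × 180000 + 0.1 × 19000 = 28400 + 31000 + 36000 + 1900 = 97300
EV(C) = 0.2 × 176000 + 0.4 × 49000 + 0.4 × 193000 = 35200 + 19600 + 77200 = 132000
Overall = 0.1 × 99440 + 0.8 × 97300 + 0.1 × 132000 = 9944 + 77840 + 13200 = 100984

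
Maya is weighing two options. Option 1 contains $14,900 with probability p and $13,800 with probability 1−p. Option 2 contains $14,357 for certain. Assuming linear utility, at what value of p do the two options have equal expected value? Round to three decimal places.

p·14900 + (1−p)·13800 = 14357
1100p + 13800 = 14357
p = (14357 − 13800) / 1100

p = 0.506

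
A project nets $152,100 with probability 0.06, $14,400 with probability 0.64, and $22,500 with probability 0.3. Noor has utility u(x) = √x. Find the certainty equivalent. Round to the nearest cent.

E[u] = 0.06·√152100 + 0.64·√14400 + 0.3·√22500 = 0.06·390 + 0.64·120 + 0.3·150 = 145.2
CE = (145.2)² = 21083.04

$21,083.04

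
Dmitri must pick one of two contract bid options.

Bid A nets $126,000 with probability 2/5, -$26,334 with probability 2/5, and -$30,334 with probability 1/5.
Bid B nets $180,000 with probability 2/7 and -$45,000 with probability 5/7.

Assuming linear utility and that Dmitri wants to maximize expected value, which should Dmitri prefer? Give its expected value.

Bid A ($33,799.60)

Bid A = 2/5 × 126000 + 2/5 × (-26334) + 1/5 × (-30334) = 50400 − 10533.6 − 6066.8 = 33799.6
Bid B = 2/7 × 180000 + 5/7 × (-45000) = 51428.5714 − 32142.8571 = 19285.7143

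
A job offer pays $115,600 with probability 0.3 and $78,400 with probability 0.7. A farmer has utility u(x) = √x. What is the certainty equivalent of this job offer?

E[u] = 0.3·√115600 + 0.7·√78400 = 0.3·340 + 0.7·280 = 298
CE = (298)² = 88804

$88,804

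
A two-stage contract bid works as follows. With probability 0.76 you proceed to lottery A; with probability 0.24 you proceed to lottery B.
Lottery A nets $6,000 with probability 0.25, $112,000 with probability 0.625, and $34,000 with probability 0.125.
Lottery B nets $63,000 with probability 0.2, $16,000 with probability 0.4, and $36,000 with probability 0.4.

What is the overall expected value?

EV(A) = 0.25 × 6000 + 0.625 × 112000 + 0.125 × 34000 = 1500 + 70000 + 4250 = 75750
EV(B) = 0.2 × 63000 + 0.4 × 16000 + 0.4 × 36000 = 12600 + 6400 + 14400 = 33400
Overall = 0.76 × 75750 + 0.24 × 33400 = 57570 + 8016 = 65586

$65,586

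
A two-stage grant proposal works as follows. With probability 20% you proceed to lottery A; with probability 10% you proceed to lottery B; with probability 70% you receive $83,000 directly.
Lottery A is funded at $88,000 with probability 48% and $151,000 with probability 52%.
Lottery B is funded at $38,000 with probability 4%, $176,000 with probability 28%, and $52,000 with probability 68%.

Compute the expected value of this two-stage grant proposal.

EV(A) = 0.48 × 88000 + 0.52 × 151000 = 42240 + 78520 = 120760
EV(B) = 0.04 × 38000 + 0.28 × 176000 + 0.68 × 52000 = 1520 + 49280 + 35360 = 86160
Branch C: 83000 (certain)
Overall = 0.2 × 120760 + 0.1 × 86160 + 0.7 × 83000 = 24152 + 8616 + 58100 = 90868

$90,868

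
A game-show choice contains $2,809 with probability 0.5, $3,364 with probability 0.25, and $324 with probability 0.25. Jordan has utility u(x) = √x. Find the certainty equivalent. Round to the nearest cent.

$2,070.25

E[u] = 0.5·√2809 + 0.25·√3364 + 0.25·√324 = 0.5·53 + 0.25·58 + 0.25·18 = 45.5
CE = (45.5)² = 2070.25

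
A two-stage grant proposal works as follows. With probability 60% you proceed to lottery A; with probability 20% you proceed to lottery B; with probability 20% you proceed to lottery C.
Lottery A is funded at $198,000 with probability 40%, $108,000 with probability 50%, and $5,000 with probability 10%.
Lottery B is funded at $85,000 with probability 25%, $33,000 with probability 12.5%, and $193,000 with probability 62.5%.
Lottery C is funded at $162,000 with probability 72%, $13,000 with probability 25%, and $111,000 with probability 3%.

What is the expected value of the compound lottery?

$134,064

EV(A) = 0.4 × 198000 + 0.5 × 108000 + 0.1 × 5000 = 79200 + 54000 + 500 = 133700
EV(B) = 0.25 × 85000 + 0.125 × 33000 + 0.625 × 193000 = 21250 + 4125 + 120625 = 146000
EV(C) = 0.72 × 162000 + 0.25 × 13000 + 0.03 × 111000 = 116640 + 3250 + 3330 = 123220
Overall = 0.6 × 133700 + 0.2 × 146000 + 0.2 × 123220 = 80220 + 29200 + 24644 = 134064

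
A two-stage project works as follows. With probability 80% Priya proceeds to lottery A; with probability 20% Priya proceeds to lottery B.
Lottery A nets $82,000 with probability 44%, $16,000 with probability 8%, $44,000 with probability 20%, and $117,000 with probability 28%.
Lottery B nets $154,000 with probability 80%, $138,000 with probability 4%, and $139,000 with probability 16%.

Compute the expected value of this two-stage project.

EV(A) = 0.44 × 82000 + 0.08 × 16000 + 0.2 × 44000 + 0.28 × 117000 = 36080 + 1280 + 8800 + 32760 = 78920
EV(B) = 0.8 × 154000 + 0.04 × 138000 + 0.16 × 139000 = 123200 + 5520 + 22240 = 150960
Overall = 0.8 × 78920 + 0.2 × 150960 = 63136 + 30192 = 93328

$93,328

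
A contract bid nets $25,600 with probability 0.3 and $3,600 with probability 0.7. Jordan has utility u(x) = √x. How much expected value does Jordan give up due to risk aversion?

$2,100

E[u] = 0.3·√25600 + 0.7·√3600 = 0.3·160 + 0.7·60 = 90
CE = (90)² = 8100
Risk premium = EV − CE = 10200 − 8100 = 2100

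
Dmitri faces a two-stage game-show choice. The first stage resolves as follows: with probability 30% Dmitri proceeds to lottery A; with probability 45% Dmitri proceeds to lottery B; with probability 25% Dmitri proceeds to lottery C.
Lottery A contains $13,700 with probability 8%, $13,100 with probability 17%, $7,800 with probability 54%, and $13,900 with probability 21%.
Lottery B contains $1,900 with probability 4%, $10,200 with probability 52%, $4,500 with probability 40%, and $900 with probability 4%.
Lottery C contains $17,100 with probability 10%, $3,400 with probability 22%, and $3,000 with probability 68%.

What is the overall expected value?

$7,507.90

EV(A) = 0.08 × 13700 + 0.17 × 13100 + 0.54 × 7800 + 0.21 × 13900 = 1096 + 2227 + 4212 + 2919 = 10454
EV(B) = 0.04 × 1900 + 0.52 × 10200 + 0.4 × 4500 + 0.04 × 900 = 76 + 5304 + 1800 + 36 = 7216
EV(C) = 0.1 × 17100 + 0.22 × 3400 + 0.68 × 3000 = 1710 + 748 + 2040 = 4498
Overall = 0.3 × 10454 + 0.45 × 7216 + 0.25 × 4498 = 3136.2 + 3247.2 + 1124.5 = 7507.9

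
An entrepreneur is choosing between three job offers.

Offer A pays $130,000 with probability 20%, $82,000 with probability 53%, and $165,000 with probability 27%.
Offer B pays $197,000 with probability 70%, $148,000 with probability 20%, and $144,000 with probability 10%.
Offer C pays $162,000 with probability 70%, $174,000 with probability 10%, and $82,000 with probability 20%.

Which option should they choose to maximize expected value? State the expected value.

Offer A = 0.2 × 130000 + 0.53 × 82000 + 0.27 × 165000 = 26000 + 43460 + 44550 = 114010
Offer B = 0.7 × 197000 + 0.2 × 148000 + 0.1 × 144000 = 137900 + 29600 + 14400 = 181900
Offer C = 0.7 × 162000 + 0.1 × 174000 + 0.2 × 82000 = 113400 + 17400 + 16400 = 147200

Offer B ($181,900)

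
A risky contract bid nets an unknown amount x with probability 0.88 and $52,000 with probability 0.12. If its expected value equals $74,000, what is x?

x = $77,000

0.88·x + 0.12·52000 = 74000
0.88·x = 74000 − 6240 = 67760
x = 67760 / 0.88 = 77000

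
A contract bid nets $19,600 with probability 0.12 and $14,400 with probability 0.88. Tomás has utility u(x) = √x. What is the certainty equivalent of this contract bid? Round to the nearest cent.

$14,981.76

E[u] = 0.12·√19600 + 0.88·√14400 = 0.12·140 + 0.88·120 = 122.4
CE = (122.4)² = 14981.76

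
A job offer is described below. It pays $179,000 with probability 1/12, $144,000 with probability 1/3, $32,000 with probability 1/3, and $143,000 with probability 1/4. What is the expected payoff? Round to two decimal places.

$109,333.33

EV = 1/12 × 179000 + 1/3 × 144000 + 1/3 × 32000 + 1/4 × 143000 = 14916.6667 + 48000 + 10666.6667 + 35750 = 109333.3333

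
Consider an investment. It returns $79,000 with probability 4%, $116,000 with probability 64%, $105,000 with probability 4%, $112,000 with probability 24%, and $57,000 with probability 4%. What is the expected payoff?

$110,760

EV = 0.04 × 79000 + 0.64 × 116000 + 0.04 × 105000 + 0.24 × 112000 + 0.04 × 57000 = 3160 + 74240 + 4200 + 26880 + 2280 = 110760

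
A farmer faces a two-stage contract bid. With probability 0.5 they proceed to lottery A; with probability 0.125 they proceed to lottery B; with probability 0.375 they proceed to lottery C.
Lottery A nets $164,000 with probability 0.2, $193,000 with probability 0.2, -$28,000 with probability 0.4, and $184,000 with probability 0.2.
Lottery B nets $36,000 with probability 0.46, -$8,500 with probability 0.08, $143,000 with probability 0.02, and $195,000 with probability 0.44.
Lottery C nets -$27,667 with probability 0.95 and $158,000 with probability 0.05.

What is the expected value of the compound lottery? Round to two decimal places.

$54,673.63

EV(A) = 0.2 × 164000 + 0.2 × 193000 + 0.4 × (-28000) + 0.2 × 184000 = 32800 + 38600 − 11200 + 36800 = 97000
EV(B) = 0.46 × 36000 + 0.08 × (-8500) + 0.02 × 143000 + 0.44 × 195000 = 16560 − 680 + 2860 + 85800 = 104540
EV(C) = 0.95 × (-27667) + 0.05 × 158000 = -26283.65 + 7900 = -18383.65
Overall = 0.5 × 97000 + 0.125 × 104540 + 0.375 × (-18383.65) = 48500 + 13067.5 − 6893.86875 = 54673.63125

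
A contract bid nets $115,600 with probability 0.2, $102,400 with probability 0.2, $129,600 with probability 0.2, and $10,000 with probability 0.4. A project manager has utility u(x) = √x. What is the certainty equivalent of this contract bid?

$59,536

E[u] = 0.2·√115600 + 0.2·√102400 + 0.2·√129600 + 0.4·√10000 = 0.2·340 + 0.2·320 + 0.2·360 + 0.4·100 = 244
CE = (244)² = 59536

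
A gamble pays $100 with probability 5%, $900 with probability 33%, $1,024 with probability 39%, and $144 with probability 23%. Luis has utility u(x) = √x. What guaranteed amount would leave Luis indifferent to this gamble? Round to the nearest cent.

$657.41

E[u] = 0.05·√100 + 0.33·√900 + 0.39·√1024 + 0.23·√144 = 0.05·10 + 0.33·30 + 0.39·32 + 0.23·12 = 25.64
CE = (25.64)² = 657.4096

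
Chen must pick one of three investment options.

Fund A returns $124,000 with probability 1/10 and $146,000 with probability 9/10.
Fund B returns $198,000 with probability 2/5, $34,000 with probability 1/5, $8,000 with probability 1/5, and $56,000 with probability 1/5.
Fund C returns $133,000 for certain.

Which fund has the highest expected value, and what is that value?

Fund A ($143,800)

Fund A = 1/10 × 124000 + 9/10 × 146000 = 12400 + 131400 = 143800
Fund B = 2/5 × 198000 + 1/5 × 34000 + 1/5 × 8000 + 1/5 × 56000 = 79200 + 6800 + 1600 + 11200 = 98800
Fund C: 133000 (certain)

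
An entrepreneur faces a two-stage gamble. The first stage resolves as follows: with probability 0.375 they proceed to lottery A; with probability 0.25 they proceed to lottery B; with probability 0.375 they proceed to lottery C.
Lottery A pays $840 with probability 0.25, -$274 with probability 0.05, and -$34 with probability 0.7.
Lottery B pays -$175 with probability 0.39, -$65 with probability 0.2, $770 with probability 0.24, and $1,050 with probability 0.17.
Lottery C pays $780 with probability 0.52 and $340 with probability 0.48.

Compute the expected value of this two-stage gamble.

$348.50

EV(A) = 0.25 × 840 + 0.05 × (-274) + 0.7 × (-34) = 210 − 13.7 − 23.8 = 172.5
EV(B) = 0.39 × (-175) + 0.2 × (-65) + 0.24 × 770 + 0.17 × 1050 = -68.25 − 13 + 184.8 + 178.5 = 282.05
EV(C) = 0.52 × 780 + 0.48 × 340 = 405.6 + 163.2 = 568.8
Overall = 0.375 × 172.5 + 0.25 × 282.05 + 0.375 × 568.8 = 64.6875 + 70.5125 + 213.3 = 348.5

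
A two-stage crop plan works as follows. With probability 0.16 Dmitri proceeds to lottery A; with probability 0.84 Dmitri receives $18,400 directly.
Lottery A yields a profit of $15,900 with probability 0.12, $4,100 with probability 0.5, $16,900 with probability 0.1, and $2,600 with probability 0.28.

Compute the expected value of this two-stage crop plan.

$16,476.16

EV(A) = 0.12 × 15900 + 0.5 × 4100 + 0.1 × 16900 + 0.28 × 2600 = 1908 + 2050 + 1690 + 728 = 6376
Branch B: 18400 (certain)
Overall = 0.16 × 6376 + 0.84 × 18400 = 1020.16 + 15456 = 16476.16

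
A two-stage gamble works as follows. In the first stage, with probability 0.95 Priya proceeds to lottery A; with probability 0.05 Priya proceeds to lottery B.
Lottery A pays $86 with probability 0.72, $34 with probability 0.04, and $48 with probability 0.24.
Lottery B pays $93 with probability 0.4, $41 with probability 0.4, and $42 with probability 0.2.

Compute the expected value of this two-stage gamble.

EV(A) = 0.72 × 86 + 0.04 × 34 + 0.24 × 48 = 61.92 + 1.36 + 11.52 = 74.8
EV(B) = 0.4 × 93 + 0.4 × 41 + 0.2 × 42 = 37.2 + 16.4 + 8.4 = 62
Overall = 0.95 × 74.8 + 0.05 × 62 = 71.06 + 3.1 = 74.16

$74.16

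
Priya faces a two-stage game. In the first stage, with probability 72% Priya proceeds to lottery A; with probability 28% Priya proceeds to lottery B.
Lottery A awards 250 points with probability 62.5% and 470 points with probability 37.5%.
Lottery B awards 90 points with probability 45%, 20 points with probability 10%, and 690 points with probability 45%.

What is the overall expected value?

EV(A) = 0.625 × 250 + 0.375 × 470 = 156.25 + 176.25 = 332.5
EV(B) = 0.45 × 90 + 0.1 × 20 + 0.45 × 690 = 40.5 + 2 + 310.5 = 353
Overall = 0.72 × 332.5 + 0.28 × 353 = 239.4 + 98.84 = 338.24

338.24 points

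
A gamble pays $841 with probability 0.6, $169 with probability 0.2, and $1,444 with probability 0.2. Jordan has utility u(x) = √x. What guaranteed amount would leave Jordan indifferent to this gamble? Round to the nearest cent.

$761.76

E[u] = 0.6·√841 + 0.2·√169 + 0.2·√1444 = 0.6·29 + 0.2·13 + 0.2·38 = 27.6
CE = (27.6)² = 761.76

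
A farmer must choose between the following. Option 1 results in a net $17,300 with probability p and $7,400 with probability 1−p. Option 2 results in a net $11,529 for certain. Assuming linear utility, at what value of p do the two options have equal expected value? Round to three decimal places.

p = 0.417

p·17300 + (1−p)·7400 = 11529
9900p + 7400 = 11529
p = (11529 − 7400) / 9900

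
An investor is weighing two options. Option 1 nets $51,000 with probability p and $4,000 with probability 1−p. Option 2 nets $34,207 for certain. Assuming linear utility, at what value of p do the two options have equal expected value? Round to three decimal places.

p = 0.643

p·51000 + (1−p)·4000 = 34207
47000p + 4000 = 34207
p = (34207 − 4000) / 47000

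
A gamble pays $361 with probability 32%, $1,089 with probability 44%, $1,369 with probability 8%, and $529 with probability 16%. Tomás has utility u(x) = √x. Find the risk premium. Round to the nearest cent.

$46.82

E[u] = 0.32·√361 + 0.44·√1089 + 0.08·√1369 + 0.16·√529 = 0.32·19 + 0.44·33 + 0.08·37 + 0.16·23 = 27.24
CE = (27.24)² = 742.0176
Risk premium = EV − CE = 788.84 − 742.0176 = 46.8224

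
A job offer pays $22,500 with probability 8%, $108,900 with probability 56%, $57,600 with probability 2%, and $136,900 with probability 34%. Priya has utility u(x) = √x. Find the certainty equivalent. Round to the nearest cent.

$107,190.76

E[u] = 0.08·√22500 + 0.56·√108900 + 0.02·√57600 + 0.34·√136900 = 0.08·150 + 0.56·330 + 0.02·240 + 0.34·370 = 327.4
CE = (327.4)² = 107190.76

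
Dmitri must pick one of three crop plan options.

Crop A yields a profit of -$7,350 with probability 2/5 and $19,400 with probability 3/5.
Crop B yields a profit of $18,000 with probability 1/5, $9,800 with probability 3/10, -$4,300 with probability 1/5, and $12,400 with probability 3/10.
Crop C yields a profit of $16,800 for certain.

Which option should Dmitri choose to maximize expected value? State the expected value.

Crop A = 2/5 × (-7350) + 3/5 × 19400 = -2940 + 11640 = 8700
Crop B = 1/5 × 18000 + 3/10 × 9800 + 1/5 × (-4300) + 3/10 × 12400 = 3600 + 2940 − 860 + 3720 = 9400
Crop C: 16800 (certain)

Crop C ($16,800)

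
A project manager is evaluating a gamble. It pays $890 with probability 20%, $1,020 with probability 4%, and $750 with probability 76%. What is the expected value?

$788.80

EV = 0.2 × 890 + 0.04 × 1020 + 0.76 × 750 = 178 + 40.8 + 570 = 788.8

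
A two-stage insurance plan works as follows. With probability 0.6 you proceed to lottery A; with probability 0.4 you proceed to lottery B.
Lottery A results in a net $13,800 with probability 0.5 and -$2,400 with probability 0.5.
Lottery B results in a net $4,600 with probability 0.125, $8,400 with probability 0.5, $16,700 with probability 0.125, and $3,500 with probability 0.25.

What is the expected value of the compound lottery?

$6,515

EV(A) = 0.5 × 13800 + 0.5 × (-2400) = 6900 − 1200 = 5700
EV(B) = 0.125 × 4600 + 0.5 × 8400 + 0.125 × 16700 + 0.25 × 3500 = 575 + 4200 + 2087.5 + 875 = 7737.5
Overall = 0.6 × 5700 + 0.4 × 7737.5 = 3420 + 3095 = 6515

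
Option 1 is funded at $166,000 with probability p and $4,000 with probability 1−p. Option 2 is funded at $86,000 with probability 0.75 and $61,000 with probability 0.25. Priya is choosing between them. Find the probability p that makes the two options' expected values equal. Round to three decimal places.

p = 0.468

EV(Option 2) = 0.75 × 86000 + 0.25 × 61000 = 64500 + 15250 = 79750
p·166000 + (1−p)·4000 = 79750
162000p + 4000 = 79750
p = (79750 − 4000) / 162000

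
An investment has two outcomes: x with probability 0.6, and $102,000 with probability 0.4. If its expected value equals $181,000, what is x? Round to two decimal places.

x = $233,666.67

0.6·x + 0.4·102000 = 181000
0.6·x = 181000 − 40800 = 140200
x = 140200 / 0.6 = 233666.6667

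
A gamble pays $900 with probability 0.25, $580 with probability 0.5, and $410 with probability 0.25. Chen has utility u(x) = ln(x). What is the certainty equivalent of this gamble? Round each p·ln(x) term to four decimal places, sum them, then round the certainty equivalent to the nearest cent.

$593.54

E[u] = 0.25·ln(900) + 0.5·ln(580) + 0.25·ln(410) = 1.7006 + 3.1815 + 1.5040 = 6.3861
CE = e^6.3861 ≈ 593.54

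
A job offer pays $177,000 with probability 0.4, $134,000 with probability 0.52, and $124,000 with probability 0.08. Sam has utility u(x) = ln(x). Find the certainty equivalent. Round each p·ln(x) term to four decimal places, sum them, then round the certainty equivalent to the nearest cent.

$148,850.84

E[u] = 0.4·ln(177000) + 0.52·ln(134000) + 0.08·ln(124000) = 4.8336 + 6.1389 + 0.9382 = 11.9107
CE = e^11.9107 ≈ 148850.84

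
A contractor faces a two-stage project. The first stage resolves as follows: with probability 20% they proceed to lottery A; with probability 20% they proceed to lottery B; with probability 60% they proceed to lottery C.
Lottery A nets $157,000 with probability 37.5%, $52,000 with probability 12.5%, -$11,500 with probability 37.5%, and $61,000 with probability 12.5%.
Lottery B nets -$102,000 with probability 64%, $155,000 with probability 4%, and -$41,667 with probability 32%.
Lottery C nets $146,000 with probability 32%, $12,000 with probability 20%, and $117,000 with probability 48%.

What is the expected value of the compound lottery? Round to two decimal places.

$62,422.81

EV(A) = 0.375 × 157000 + 0.125 × 52000 + 0.375 × (-11500) + 0.125 × 61000 = 58875 + 6500 − 4312.5 + 7625 = 68687.5
EV(B) = 0.64 × (-102000) + 0.04 × 155000 + 0.32 × (-41667) = -65280 + 6200 − 13333.44 = -72413.44
EV(C) = 0.32 × 146000 + 0.2 × 12000 + 0.48 × 117000 = 46720 + 2400 + 56160 = 105280
Overall = 0.2 × 68687.5 + 0.2 × (-72413.44) + 0.6 × 105280 = 13737.5 − 14482.688 + 63168 = 62422.812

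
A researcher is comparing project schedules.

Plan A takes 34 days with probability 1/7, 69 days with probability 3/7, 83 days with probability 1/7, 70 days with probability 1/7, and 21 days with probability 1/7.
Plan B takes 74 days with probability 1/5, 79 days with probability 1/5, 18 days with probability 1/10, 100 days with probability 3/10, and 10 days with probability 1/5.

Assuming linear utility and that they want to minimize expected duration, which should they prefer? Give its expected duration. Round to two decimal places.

Plan A (59.29 days)

Plan A = 1/7 × 34 + 3/7 × 69 + 1/7 × 83 + 1/7 × 70 + 1/7 × 21 = 4.8571 + 29.5714 + 11.8571 + 10 + 3 = 59.2857
Plan B = 1/5 × 74 + 1/5 × 79 + 1/10 × 18 + 3/10 × 100 + 1/5 × 10 = 14.8 + 15.8 + 1.8 + 30 + 2 = 64.4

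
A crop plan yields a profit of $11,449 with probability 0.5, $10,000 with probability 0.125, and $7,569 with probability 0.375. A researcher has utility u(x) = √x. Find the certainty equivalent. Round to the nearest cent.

E[u] = 0.5·√11449 + 0.125·√10000 + 0.375·√7569 = 0.5·107 + 0.125·100 + 0.375·87 = 98.625
CE = (98.625)² = 9726.890625

$9,726.89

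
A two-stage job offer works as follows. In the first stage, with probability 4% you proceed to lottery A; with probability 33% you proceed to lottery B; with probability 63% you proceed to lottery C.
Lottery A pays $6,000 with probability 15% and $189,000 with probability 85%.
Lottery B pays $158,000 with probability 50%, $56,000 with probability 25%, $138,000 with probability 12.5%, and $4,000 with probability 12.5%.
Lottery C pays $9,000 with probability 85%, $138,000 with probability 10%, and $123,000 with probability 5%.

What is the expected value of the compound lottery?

EV(A) = 0.15 × 6000 + 0.85 × 189000 = 900 + 160650 = 161550
EV(B) = 0.5 × 158000 + 0.25 × 56000 + 0.125 × 138000 + 0.125 × 4000 = 79000 + 14000 + 17250 + 500 = 110750
EV(C) = 0.85 × 9000 + 0.1 × 138000 + 0.05 × 123000 = 7650 + 13800 + 6150 = 27600
Overall = 0.04 × 161550 + 0.33 × 110750 + 0.63 × 27600 = 6462 + 36547.5 + 17388 = 60397.5

$60,397.50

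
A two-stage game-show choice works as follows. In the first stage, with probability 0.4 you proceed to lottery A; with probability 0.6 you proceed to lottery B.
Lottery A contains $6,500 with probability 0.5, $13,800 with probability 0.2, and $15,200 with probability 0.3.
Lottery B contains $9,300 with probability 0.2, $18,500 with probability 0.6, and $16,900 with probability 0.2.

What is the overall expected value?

EV(A) = 0.5 × 6500 + 0.2 × 13800 + 0.3 × 15200 = 3250 + 2760 + 4560 = 10570
EV(B) = 0.2 × 9300 + 0.6 × 18500 + 0.2 × 16900 = 1860 + 11100 + 3380 = 16340
Overall = 0.4 × 10570 + 0.6 × 16340 = 4228 + 9804 = 14032

$14,032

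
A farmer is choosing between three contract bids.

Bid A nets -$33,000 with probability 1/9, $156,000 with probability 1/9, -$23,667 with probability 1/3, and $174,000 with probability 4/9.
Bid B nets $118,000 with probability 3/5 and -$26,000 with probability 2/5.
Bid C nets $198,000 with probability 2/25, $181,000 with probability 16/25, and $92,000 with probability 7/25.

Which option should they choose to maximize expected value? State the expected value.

Bid A = 1/9 × (-33000) + 1/9 × 156000 + 1/3 × (-23667) + 4/9 × 174000 = -3666.6667 + 17333.3333 − 7889 + 77333.3333 = 83111
Bid B = 3/5 × 118000 + 2/5 × (-26000) = 70800 − 10400 = 60400
Bid C = 2/25 × 198000 + 16/25 × 181000 + 7/25 × 92000 = 15840 + 115840 + 25760 = 157440

Bid C ($157,440)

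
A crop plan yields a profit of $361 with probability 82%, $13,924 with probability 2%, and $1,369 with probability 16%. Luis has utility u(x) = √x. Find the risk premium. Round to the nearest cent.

E[u] = 0.82·√361 + 0.02·√13924 + 0.16·√1369 = 0.82·19 + 0.02·118 + 0.16·37 = 23.86
CE = (23.86)² = 569.2996
Risk premium = EV − CE = 793.54 − 569.2996 = 224.2404

$224.24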